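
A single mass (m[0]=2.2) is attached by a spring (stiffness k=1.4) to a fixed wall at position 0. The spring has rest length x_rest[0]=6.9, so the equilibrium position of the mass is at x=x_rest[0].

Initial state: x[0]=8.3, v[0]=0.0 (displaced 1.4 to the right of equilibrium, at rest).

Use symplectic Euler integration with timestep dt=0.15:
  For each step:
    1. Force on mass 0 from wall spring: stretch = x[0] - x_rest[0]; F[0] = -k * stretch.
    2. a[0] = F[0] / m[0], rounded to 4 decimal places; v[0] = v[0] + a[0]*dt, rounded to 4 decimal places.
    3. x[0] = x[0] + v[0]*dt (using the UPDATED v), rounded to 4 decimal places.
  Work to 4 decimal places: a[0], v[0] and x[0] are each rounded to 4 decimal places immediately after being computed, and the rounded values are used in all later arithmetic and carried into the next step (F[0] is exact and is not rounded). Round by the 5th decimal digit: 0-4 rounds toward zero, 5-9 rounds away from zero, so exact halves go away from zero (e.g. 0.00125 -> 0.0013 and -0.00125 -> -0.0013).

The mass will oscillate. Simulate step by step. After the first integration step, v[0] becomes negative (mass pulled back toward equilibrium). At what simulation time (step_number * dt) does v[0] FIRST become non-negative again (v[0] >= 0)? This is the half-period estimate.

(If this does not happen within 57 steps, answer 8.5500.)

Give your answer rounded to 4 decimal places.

Step 0: x=[8.3000] v=[0.0000]
Step 1: x=[8.2800] v=[-0.1336]
Step 2: x=[8.2402] v=[-0.2653]
Step 3: x=[8.1812] v=[-0.3932]
Step 4: x=[8.1039] v=[-0.5155]
Step 5: x=[8.0093] v=[-0.6304]
Step 6: x=[7.8989] v=[-0.7363]
Step 7: x=[7.7741] v=[-0.8317]
Step 8: x=[7.6368] v=[-0.9151]
Step 9: x=[7.4890] v=[-0.9854]
Step 10: x=[7.3328] v=[-1.0416]
Step 11: x=[7.1704] v=[-1.0829]
Step 12: x=[7.0041] v=[-1.1087]
Step 13: x=[6.8363] v=[-1.1186]
Step 14: x=[6.6694] v=[-1.1125]
Step 15: x=[6.5058] v=[-1.0905]
Step 16: x=[6.3479] v=[-1.0529]
Step 17: x=[6.1979] v=[-1.0002]
Step 18: x=[6.0579] v=[-0.9332]
Step 19: x=[5.9300] v=[-0.8528]
Step 20: x=[5.8160] v=[-0.7602]
Step 21: x=[5.7175] v=[-0.6567]
Step 22: x=[5.6359] v=[-0.5438]
Step 23: x=[5.5724] v=[-0.4231]
Step 24: x=[5.5279] v=[-0.2964]
Step 25: x=[5.5031] v=[-0.1654]
Step 26: x=[5.4983] v=[-0.0321]
Step 27: x=[5.5136] v=[0.1017]
First v>=0 after going negative at step 27, time=4.0500

Answer: 4.0500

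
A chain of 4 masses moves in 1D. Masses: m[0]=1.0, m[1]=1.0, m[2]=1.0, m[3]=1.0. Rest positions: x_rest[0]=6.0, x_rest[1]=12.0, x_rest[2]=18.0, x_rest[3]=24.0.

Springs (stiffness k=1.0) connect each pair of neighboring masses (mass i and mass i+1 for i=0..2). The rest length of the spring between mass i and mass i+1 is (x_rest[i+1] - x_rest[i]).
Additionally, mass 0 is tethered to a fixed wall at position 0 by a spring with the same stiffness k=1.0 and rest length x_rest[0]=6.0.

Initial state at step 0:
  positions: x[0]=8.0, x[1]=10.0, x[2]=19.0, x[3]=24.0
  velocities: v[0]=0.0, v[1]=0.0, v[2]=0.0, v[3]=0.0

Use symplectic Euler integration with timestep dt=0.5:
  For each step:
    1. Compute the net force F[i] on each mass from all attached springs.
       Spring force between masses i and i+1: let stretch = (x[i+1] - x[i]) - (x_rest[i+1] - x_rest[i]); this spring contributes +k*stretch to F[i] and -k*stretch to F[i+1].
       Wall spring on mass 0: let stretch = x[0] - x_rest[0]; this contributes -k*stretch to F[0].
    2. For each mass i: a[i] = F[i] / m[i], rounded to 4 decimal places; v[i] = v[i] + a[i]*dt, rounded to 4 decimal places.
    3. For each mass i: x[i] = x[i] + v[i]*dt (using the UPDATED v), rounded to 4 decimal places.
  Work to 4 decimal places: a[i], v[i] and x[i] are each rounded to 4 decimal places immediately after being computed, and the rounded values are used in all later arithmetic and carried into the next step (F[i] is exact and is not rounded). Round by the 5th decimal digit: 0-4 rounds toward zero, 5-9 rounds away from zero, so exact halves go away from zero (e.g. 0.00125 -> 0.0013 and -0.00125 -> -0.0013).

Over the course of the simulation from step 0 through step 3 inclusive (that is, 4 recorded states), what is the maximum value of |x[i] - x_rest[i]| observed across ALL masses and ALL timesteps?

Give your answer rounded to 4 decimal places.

Answer: 2.2969

Derivation:
Step 0: x=[8.0000 10.0000 19.0000 24.0000] v=[0.0000 0.0000 0.0000 0.0000]
Step 1: x=[6.5000 11.7500 18.0000 24.2500] v=[-3.0000 3.5000 -2.0000 0.5000]
Step 2: x=[4.6875 13.7500 17.0000 24.4375] v=[-3.6250 4.0000 -2.0000 0.3750]
Step 3: x=[3.9688 14.2969 17.0469 24.2656] v=[-1.4375 1.0938 0.0938 -0.3438]
Max displacement = 2.2969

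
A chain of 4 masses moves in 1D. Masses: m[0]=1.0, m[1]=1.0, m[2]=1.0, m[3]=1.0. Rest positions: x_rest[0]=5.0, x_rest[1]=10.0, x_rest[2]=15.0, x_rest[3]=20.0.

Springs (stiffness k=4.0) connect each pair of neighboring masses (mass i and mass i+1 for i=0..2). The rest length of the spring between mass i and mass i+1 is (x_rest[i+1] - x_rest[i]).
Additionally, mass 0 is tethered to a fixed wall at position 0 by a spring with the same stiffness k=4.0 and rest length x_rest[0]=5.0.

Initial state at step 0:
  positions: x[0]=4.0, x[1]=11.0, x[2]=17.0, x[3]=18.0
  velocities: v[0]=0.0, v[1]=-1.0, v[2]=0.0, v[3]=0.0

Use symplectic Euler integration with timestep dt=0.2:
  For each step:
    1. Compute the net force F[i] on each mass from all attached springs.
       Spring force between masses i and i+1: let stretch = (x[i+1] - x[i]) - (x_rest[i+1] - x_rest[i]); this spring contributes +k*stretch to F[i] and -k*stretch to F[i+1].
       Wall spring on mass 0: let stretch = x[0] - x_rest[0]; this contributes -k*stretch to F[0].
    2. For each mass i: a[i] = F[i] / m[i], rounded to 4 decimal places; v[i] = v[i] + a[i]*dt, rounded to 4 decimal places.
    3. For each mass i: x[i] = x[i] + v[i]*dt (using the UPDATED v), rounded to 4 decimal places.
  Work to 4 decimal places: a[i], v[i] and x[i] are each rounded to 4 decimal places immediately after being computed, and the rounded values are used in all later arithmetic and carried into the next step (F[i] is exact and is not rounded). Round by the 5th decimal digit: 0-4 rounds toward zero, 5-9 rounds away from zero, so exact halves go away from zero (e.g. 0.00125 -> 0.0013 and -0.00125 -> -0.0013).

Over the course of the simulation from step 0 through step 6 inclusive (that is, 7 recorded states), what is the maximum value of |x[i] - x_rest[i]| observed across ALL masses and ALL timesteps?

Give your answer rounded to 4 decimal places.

Step 0: x=[4.0000 11.0000 17.0000 18.0000] v=[0.0000 -1.0000 0.0000 0.0000]
Step 1: x=[4.4800 10.6400 16.2000 18.6400] v=[2.4000 -1.8000 -4.0000 3.2000]
Step 2: x=[5.2288 10.1840 14.9008 19.6896] v=[3.7440 -2.2800 -6.4960 5.2480]
Step 3: x=[5.9338 9.6899 13.6131 20.7730] v=[3.5251 -2.4707 -6.4384 5.4170]
Step 4: x=[6.2904 9.2225 12.8433 21.5108] v=[1.7829 -2.3370 -3.8490 3.6891]
Step 5: x=[6.1097 8.8653 12.8810 21.6618] v=[-0.9037 -1.7860 0.1884 0.7551]
Step 6: x=[5.3923 8.7097 13.6811 21.2079] v=[-3.5870 -0.7779 4.0005 -2.2695]
Max displacement = 2.1567

Answer: 2.1567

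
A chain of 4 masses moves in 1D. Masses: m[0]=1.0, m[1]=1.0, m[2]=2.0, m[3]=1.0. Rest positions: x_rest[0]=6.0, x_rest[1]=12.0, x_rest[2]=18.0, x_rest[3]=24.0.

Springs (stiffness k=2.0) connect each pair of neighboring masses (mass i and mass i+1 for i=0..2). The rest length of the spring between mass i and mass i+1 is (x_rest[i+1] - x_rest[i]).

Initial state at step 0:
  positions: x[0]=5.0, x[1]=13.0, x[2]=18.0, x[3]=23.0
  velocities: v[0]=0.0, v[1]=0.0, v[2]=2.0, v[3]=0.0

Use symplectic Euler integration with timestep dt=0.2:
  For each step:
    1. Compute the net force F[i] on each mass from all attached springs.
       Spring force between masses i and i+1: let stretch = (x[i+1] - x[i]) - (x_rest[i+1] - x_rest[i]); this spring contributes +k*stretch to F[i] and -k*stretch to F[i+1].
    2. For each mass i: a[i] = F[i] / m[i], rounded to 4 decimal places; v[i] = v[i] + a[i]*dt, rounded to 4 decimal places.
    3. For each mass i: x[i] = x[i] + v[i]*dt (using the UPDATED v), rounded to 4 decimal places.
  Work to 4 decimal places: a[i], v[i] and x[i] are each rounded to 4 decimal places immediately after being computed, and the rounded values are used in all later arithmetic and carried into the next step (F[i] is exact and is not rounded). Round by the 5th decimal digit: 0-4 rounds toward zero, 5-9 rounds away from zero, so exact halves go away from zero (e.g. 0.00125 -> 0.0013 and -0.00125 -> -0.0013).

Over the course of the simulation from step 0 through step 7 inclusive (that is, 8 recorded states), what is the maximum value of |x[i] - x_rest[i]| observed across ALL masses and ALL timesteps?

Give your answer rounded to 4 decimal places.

Answer: 1.6977

Derivation:
Step 0: x=[5.0000 13.0000 18.0000 23.0000] v=[0.0000 0.0000 2.0000 0.0000]
Step 1: x=[5.1600 12.7600 18.4000 23.0800] v=[0.8000 -1.2000 2.0000 0.4000]
Step 2: x=[5.4480 12.3632 18.7616 23.2656] v=[1.4400 -1.9840 1.8080 0.9280]
Step 3: x=[5.8092 11.9251 19.0474 23.5709] v=[1.8061 -2.1907 1.4291 1.5264]
Step 4: x=[6.1797 11.5675 19.2293 23.9943] v=[1.8525 -1.7881 0.9093 2.1170]
Step 5: x=[6.5012 11.3918 19.2953 24.5165] v=[1.6076 -0.8785 0.3299 2.6110]
Step 6: x=[6.7340 11.4571 19.2540 25.1010] v=[1.1638 0.3267 -0.2066 2.9225]
Step 7: x=[6.8646 11.7683 19.1347 25.6977] v=[0.6530 1.5562 -0.5966 2.9837]
Max displacement = 1.6977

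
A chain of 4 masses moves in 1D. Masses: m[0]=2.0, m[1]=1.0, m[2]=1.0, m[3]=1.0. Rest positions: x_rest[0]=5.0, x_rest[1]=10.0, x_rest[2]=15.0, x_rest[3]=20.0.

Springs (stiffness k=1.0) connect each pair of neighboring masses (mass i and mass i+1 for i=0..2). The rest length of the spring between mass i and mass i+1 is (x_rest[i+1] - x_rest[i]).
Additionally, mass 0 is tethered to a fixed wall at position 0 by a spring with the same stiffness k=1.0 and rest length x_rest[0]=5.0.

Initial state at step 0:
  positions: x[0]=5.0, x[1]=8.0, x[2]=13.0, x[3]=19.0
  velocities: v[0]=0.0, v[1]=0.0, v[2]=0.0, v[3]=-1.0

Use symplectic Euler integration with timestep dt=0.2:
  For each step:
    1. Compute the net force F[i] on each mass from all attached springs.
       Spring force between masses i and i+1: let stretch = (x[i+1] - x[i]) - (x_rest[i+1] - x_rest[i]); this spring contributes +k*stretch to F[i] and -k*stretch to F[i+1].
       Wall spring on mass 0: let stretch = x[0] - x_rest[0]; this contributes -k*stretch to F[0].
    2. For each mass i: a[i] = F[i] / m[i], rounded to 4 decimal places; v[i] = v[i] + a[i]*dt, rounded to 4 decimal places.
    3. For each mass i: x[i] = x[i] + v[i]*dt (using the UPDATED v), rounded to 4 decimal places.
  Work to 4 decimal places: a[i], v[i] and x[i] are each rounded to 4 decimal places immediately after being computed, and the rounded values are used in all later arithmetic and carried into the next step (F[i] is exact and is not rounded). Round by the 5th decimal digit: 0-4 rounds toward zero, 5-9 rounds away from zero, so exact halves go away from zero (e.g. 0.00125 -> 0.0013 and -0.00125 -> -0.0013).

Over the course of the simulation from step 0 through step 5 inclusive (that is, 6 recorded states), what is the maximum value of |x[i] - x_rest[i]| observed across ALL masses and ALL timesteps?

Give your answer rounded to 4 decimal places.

Answer: 2.3462

Derivation:
Step 0: x=[5.0000 8.0000 13.0000 19.0000] v=[0.0000 0.0000 0.0000 -1.0000]
Step 1: x=[4.9600 8.0800 13.0400 18.7600] v=[-0.2000 0.4000 0.2000 -1.2000]
Step 2: x=[4.8832 8.2336 13.1104 18.4912] v=[-0.3840 0.7680 0.3520 -1.3440]
Step 3: x=[4.7757 8.4483 13.2010 18.2072] v=[-0.5373 1.0733 0.4528 -1.4202]
Step 4: x=[4.6462 8.7062 13.3017 17.9229] v=[-0.6476 1.2893 0.5035 -1.4214]
Step 5: x=[4.5050 8.9855 13.4034 17.6538] v=[-0.7062 1.3964 0.5086 -1.3456]
Max displacement = 2.3462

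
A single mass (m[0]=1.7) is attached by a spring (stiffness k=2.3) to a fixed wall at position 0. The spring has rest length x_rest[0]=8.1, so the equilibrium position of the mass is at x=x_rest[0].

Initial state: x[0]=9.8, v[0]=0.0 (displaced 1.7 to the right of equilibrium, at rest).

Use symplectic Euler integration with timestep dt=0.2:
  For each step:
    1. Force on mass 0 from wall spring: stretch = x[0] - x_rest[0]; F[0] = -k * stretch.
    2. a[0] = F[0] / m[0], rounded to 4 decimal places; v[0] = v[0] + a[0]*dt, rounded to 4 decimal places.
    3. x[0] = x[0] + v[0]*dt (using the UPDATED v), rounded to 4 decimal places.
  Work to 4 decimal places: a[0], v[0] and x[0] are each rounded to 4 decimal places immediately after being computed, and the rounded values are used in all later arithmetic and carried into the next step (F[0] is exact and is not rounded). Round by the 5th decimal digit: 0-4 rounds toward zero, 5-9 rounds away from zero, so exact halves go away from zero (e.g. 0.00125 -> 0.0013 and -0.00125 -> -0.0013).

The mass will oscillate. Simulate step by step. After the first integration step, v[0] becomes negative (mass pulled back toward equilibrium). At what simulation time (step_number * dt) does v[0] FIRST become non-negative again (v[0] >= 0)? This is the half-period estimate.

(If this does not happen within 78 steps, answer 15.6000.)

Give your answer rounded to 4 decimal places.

Step 0: x=[9.8000] v=[0.0000]
Step 1: x=[9.7080] v=[-0.4600]
Step 2: x=[9.5290] v=[-0.8951]
Step 3: x=[9.2726] v=[-1.2818]
Step 4: x=[8.9528] v=[-1.5991]
Step 5: x=[8.5868] v=[-1.8299]
Step 6: x=[8.1945] v=[-1.9616]
Step 7: x=[7.7971] v=[-1.9872]
Step 8: x=[7.4161] v=[-1.9052]
Step 9: x=[7.0721] v=[-1.7201]
Step 10: x=[6.7837] v=[-1.4420]
Step 11: x=[6.5665] v=[-1.0858]
Step 12: x=[6.4323] v=[-0.6709]
Step 13: x=[6.3884] v=[-0.2196]
Step 14: x=[6.4371] v=[0.2435]
First v>=0 after going negative at step 14, time=2.8000

Answer: 2.8000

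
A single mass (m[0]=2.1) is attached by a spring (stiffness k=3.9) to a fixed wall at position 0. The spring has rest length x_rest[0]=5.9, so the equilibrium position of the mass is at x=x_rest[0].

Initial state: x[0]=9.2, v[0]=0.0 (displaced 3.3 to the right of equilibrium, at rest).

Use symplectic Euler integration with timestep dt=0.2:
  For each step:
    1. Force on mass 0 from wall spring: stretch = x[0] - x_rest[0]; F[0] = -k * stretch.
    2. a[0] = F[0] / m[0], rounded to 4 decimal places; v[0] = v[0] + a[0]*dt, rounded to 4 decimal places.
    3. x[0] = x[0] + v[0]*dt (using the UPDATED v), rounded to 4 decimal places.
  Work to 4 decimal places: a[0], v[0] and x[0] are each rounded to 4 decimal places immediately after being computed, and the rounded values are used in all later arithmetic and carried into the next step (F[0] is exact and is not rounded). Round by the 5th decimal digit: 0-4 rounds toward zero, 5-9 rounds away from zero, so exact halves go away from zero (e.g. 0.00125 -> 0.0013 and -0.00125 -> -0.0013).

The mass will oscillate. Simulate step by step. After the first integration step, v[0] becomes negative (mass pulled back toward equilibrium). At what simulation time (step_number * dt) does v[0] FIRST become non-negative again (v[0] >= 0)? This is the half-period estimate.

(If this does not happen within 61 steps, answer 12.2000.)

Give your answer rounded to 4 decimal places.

Answer: 2.4000

Derivation:
Step 0: x=[9.2000] v=[0.0000]
Step 1: x=[8.9549] v=[-1.2257]
Step 2: x=[8.4828] v=[-2.3604]
Step 3: x=[7.8189] v=[-3.3197]
Step 4: x=[7.0124] v=[-4.0324]
Step 5: x=[6.1233] v=[-4.4456]
Step 6: x=[5.2176] v=[-4.5285]
Step 7: x=[4.3626] v=[-4.2750]
Step 8: x=[3.6218] v=[-3.7040]
Step 9: x=[3.0502] v=[-2.8578]
Step 10: x=[2.6903] v=[-1.7993]
Step 11: x=[2.5689] v=[-0.6071]
Step 12: x=[2.6949] v=[0.6302]
First v>=0 after going negative at step 12, time=2.4000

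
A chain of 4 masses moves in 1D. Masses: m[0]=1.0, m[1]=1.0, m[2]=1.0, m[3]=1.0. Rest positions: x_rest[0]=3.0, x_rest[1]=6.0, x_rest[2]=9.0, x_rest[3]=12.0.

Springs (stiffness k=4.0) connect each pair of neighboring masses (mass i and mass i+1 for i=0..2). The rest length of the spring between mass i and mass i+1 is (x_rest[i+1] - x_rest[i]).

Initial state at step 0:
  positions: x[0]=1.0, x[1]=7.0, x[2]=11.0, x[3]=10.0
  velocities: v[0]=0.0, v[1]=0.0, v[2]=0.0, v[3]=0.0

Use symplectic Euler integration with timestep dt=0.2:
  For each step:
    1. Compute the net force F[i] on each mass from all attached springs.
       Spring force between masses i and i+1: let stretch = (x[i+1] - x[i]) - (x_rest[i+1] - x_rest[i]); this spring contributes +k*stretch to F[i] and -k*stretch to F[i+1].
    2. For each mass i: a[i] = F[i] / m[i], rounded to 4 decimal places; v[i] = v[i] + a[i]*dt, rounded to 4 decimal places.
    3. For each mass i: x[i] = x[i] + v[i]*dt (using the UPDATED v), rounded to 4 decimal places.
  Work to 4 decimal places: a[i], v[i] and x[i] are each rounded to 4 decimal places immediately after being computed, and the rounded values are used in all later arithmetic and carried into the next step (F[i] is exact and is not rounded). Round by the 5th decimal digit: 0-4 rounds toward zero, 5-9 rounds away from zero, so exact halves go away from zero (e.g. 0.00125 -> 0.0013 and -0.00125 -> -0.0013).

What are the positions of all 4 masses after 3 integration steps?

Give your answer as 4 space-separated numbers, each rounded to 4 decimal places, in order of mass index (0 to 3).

Step 0: x=[1.0000 7.0000 11.0000 10.0000] v=[0.0000 0.0000 0.0000 0.0000]
Step 1: x=[1.4800 6.6800 10.2000 10.6400] v=[2.4000 -1.6000 -4.0000 3.2000]
Step 2: x=[2.3120 6.0912 8.9072 11.6896] v=[4.1600 -2.9440 -6.4640 5.2480]
Step 3: x=[3.2687 5.3483 7.6090 12.7740] v=[4.7834 -3.7146 -6.4909 5.4221]

Answer: 3.2687 5.3483 7.6090 12.7740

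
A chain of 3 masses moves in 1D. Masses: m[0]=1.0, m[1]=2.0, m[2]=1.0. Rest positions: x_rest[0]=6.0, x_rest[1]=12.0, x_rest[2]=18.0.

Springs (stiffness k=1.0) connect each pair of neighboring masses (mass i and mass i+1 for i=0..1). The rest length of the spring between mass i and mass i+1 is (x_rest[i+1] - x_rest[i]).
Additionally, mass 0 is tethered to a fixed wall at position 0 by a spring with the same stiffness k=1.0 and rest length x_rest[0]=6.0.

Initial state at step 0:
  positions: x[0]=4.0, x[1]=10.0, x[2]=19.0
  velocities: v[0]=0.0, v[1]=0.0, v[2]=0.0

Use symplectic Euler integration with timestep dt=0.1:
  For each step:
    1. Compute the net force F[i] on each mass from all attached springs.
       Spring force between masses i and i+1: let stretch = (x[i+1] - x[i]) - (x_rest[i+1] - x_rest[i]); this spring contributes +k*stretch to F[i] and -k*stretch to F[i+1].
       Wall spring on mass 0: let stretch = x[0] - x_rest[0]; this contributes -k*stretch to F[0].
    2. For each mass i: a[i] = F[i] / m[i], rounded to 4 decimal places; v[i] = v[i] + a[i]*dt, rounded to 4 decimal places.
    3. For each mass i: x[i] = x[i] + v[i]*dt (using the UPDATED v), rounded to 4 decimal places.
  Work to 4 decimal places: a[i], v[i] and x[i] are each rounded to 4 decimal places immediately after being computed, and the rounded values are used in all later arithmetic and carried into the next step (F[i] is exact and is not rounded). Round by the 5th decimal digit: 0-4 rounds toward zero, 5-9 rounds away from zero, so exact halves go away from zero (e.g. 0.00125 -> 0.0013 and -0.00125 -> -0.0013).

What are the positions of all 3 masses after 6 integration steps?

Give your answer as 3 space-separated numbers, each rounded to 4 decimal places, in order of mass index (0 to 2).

Step 0: x=[4.0000 10.0000 19.0000] v=[0.0000 0.0000 0.0000]
Step 1: x=[4.0200 10.0150 18.9700] v=[0.2000 0.1500 -0.3000]
Step 2: x=[4.0598 10.0448 18.9105] v=[0.3975 0.2980 -0.5955]
Step 3: x=[4.1188 10.0890 18.8223] v=[0.5900 0.4420 -0.8821]
Step 4: x=[4.1963 10.1470 18.7068] v=[0.7751 0.5802 -1.1554]
Step 5: x=[4.2914 10.2181 18.5657] v=[0.9505 0.7107 -1.4114]
Step 6: x=[4.4028 10.3013 18.4011] v=[1.1140 0.8318 -1.6462]

Answer: 4.4028 10.3013 18.4011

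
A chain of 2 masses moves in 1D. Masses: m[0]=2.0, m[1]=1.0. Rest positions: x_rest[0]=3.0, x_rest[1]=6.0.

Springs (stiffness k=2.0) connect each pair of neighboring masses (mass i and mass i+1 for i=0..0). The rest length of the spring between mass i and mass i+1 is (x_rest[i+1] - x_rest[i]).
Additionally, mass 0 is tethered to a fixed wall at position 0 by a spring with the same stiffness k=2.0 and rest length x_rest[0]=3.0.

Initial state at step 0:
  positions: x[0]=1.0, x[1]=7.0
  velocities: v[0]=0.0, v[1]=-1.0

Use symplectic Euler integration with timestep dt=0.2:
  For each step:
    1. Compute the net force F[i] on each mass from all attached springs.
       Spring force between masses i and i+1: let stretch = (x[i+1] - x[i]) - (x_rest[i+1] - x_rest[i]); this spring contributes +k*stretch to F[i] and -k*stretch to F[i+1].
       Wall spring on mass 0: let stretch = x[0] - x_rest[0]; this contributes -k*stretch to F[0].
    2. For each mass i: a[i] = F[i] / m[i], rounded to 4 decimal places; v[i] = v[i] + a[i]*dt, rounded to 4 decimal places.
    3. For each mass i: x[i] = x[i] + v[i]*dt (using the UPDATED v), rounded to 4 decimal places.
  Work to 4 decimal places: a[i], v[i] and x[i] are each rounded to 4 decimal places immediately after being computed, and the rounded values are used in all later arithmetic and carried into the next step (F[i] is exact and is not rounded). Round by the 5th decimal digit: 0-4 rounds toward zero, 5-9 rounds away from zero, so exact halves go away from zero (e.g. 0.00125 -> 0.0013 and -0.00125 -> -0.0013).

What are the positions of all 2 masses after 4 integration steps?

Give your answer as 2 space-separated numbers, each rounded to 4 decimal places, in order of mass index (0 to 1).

Step 0: x=[1.0000 7.0000] v=[0.0000 -1.0000]
Step 1: x=[1.2000 6.5600] v=[1.0000 -2.2000]
Step 2: x=[1.5664 5.9312] v=[1.8320 -3.1440]
Step 3: x=[2.0447 5.1932] v=[2.3917 -3.6899]
Step 4: x=[2.5672 4.4433] v=[2.6125 -3.7493]

Answer: 2.5672 4.4433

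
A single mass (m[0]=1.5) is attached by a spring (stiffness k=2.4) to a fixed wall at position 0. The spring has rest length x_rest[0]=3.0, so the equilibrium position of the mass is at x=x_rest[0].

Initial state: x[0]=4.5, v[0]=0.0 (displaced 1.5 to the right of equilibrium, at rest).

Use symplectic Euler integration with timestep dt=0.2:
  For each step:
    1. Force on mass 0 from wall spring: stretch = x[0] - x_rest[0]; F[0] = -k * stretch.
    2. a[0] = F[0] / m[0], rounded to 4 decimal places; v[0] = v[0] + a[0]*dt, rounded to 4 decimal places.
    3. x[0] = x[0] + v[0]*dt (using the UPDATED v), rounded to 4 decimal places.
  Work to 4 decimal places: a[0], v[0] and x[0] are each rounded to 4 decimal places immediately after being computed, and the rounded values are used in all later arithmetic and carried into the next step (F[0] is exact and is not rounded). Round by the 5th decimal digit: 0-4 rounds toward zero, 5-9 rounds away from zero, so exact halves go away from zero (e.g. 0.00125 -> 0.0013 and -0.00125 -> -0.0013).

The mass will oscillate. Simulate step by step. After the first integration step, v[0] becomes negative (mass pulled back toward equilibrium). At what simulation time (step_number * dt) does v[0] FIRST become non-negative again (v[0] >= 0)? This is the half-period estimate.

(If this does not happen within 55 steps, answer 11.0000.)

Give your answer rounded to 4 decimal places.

Answer: 2.6000

Derivation:
Step 0: x=[4.5000] v=[0.0000]
Step 1: x=[4.4040] v=[-0.4800]
Step 2: x=[4.2181] v=[-0.9293]
Step 3: x=[3.9543] v=[-1.3191]
Step 4: x=[3.6294] v=[-1.6245]
Step 5: x=[3.2642] v=[-1.8259]
Step 6: x=[2.8821] v=[-1.9104]
Step 7: x=[2.5076] v=[-1.8727]
Step 8: x=[2.1646] v=[-1.7151]
Step 9: x=[1.8750] v=[-1.4478]
Step 10: x=[1.6574] v=[-1.0878]
Step 11: x=[1.5258] v=[-0.6582]
Step 12: x=[1.4885] v=[-0.1865]
Step 13: x=[1.5479] v=[0.2972]
First v>=0 after going negative at step 13, time=2.6000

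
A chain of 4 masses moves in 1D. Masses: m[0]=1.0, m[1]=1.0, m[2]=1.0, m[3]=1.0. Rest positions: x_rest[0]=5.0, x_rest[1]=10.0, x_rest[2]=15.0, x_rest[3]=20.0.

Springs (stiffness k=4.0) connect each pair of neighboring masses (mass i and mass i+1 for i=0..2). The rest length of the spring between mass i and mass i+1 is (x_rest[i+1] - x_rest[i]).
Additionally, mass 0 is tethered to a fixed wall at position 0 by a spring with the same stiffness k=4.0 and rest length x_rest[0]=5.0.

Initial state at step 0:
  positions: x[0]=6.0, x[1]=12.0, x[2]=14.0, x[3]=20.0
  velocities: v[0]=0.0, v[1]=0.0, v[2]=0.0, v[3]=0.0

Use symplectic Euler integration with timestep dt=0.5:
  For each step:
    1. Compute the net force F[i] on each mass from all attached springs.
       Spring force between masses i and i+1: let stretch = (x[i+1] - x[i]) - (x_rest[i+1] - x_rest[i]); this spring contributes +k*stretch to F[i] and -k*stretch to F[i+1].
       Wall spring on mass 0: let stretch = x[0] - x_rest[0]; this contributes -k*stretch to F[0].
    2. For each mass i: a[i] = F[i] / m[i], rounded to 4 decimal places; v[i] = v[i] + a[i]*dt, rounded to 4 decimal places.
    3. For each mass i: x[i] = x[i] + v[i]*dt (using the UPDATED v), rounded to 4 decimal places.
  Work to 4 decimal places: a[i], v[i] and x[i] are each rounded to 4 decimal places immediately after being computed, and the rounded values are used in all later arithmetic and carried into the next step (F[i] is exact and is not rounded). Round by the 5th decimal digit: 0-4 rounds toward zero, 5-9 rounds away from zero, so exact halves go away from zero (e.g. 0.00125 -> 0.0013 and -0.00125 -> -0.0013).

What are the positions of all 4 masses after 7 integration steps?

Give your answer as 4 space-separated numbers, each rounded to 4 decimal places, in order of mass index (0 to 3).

Step 0: x=[6.0000 12.0000 14.0000 20.0000] v=[0.0000 0.0000 0.0000 0.0000]
Step 1: x=[6.0000 8.0000 18.0000 19.0000] v=[0.0000 -8.0000 8.0000 -2.0000]
Step 2: x=[2.0000 12.0000 13.0000 22.0000] v=[-8.0000 8.0000 -10.0000 6.0000]
Step 3: x=[6.0000 7.0000 16.0000 21.0000] v=[8.0000 -10.0000 6.0000 -2.0000]
Step 4: x=[5.0000 10.0000 15.0000 20.0000] v=[-2.0000 6.0000 -2.0000 -2.0000]
Step 5: x=[4.0000 13.0000 14.0000 19.0000] v=[-2.0000 6.0000 -2.0000 -2.0000]
Step 6: x=[8.0000 8.0000 17.0000 18.0000] v=[8.0000 -10.0000 6.0000 -2.0000]
Step 7: x=[4.0000 12.0000 12.0000 21.0000] v=[-8.0000 8.0000 -10.0000 6.0000]

Answer: 4.0000 12.0000 12.0000 21.0000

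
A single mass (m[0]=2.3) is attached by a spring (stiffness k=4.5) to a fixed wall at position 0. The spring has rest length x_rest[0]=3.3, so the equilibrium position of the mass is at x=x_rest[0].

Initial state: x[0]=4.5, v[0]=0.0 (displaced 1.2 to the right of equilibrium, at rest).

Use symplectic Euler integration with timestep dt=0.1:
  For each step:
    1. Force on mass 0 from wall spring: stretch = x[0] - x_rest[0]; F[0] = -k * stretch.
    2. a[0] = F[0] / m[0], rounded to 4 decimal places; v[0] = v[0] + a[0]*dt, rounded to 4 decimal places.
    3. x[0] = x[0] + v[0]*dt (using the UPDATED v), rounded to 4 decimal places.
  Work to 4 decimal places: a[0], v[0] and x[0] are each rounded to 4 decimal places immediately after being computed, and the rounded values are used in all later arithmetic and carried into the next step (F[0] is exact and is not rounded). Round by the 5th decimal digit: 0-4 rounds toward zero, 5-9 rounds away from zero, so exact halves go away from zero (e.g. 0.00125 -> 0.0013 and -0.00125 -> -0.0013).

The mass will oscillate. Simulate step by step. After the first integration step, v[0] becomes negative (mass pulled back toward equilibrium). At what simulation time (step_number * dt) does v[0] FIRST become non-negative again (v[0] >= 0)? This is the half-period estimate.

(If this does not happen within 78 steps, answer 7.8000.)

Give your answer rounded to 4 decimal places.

Answer: 2.3000

Derivation:
Step 0: x=[4.5000] v=[0.0000]
Step 1: x=[4.4765] v=[-0.2348]
Step 2: x=[4.4300] v=[-0.4650]
Step 3: x=[4.3614] v=[-0.6861]
Step 4: x=[4.2720] v=[-0.8938]
Step 5: x=[4.1636] v=[-1.0840]
Step 6: x=[4.0383] v=[-1.2530]
Step 7: x=[3.8986] v=[-1.3975]
Step 8: x=[3.7471] v=[-1.5146]
Step 9: x=[3.5869] v=[-1.6021]
Step 10: x=[3.4211] v=[-1.6582]
Step 11: x=[3.2529] v=[-1.6819]
Step 12: x=[3.0856] v=[-1.6727]
Step 13: x=[2.9225] v=[-1.6308]
Step 14: x=[2.7668] v=[-1.5569]
Step 15: x=[2.6215] v=[-1.4526]
Step 16: x=[2.4895] v=[-1.3199]
Step 17: x=[2.3734] v=[-1.1613]
Step 18: x=[2.2754] v=[-0.9800]
Step 19: x=[2.1975] v=[-0.7795]
Step 20: x=[2.1411] v=[-0.5638]
Step 21: x=[2.1074] v=[-0.3371]
Step 22: x=[2.0970] v=[-0.1038]
Step 23: x=[2.1102] v=[0.1316]
First v>=0 after going negative at step 23, time=2.3000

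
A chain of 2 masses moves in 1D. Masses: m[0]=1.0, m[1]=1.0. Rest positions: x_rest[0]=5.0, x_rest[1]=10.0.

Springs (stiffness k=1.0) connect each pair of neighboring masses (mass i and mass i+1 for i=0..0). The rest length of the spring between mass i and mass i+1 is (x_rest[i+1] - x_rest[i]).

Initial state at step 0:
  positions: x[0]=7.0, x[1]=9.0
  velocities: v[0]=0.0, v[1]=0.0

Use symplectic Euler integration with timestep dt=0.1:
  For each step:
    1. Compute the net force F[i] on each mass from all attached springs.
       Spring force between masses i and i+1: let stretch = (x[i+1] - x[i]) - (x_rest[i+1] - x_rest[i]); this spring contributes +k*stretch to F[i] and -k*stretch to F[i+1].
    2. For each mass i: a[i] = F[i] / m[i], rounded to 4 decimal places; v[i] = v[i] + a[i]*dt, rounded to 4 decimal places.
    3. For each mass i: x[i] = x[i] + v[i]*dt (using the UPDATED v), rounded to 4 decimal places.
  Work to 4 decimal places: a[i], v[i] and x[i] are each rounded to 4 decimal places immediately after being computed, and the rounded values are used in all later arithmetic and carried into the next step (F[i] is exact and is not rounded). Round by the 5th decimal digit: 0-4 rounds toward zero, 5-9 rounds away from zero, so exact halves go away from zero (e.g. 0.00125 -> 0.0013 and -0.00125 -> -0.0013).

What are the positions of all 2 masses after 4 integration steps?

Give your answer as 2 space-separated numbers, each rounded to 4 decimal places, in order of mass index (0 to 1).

Step 0: x=[7.0000 9.0000] v=[0.0000 0.0000]
Step 1: x=[6.9700 9.0300] v=[-0.3000 0.3000]
Step 2: x=[6.9106 9.0894] v=[-0.5940 0.5940]
Step 3: x=[6.8230 9.1770] v=[-0.8761 0.8761]
Step 4: x=[6.7089 9.2911] v=[-1.1407 1.1407]

Answer: 6.7089 9.2911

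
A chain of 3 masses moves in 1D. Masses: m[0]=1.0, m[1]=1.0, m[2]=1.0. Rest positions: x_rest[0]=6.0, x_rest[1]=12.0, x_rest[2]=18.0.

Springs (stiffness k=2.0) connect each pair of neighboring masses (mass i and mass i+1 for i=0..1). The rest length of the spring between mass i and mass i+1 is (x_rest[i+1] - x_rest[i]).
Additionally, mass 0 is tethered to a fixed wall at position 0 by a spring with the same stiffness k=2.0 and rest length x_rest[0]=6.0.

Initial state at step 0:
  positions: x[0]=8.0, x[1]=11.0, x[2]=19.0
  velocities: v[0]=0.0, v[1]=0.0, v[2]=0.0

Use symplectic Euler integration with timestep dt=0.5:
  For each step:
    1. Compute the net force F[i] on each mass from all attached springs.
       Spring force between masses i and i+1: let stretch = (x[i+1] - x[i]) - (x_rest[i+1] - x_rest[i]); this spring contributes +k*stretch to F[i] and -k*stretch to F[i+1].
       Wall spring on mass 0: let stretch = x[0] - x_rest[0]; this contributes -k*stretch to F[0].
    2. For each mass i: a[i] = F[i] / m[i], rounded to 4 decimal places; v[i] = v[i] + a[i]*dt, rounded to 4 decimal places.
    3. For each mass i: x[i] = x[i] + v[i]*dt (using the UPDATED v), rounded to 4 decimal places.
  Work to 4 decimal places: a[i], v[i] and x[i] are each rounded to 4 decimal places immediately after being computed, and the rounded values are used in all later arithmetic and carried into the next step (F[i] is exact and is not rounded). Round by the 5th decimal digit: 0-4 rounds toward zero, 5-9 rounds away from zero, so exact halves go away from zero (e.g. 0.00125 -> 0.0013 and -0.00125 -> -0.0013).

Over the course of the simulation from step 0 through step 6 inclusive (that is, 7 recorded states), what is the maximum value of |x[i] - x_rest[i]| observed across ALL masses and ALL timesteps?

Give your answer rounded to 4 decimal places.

Step 0: x=[8.0000 11.0000 19.0000] v=[0.0000 0.0000 0.0000]
Step 1: x=[5.5000 13.5000 18.0000] v=[-5.0000 5.0000 -2.0000]
Step 2: x=[4.2500 14.2500 17.7500] v=[-2.5000 1.5000 -0.5000]
Step 3: x=[5.8750 11.7500 18.7500] v=[3.2500 -5.0000 2.0000]
Step 4: x=[7.5000 9.8125 19.2500] v=[3.2500 -3.8750 1.0000]
Step 5: x=[6.5313 11.4375 18.0313] v=[-1.9375 3.2500 -2.4375]
Step 6: x=[4.7500 13.9063 16.5157] v=[-3.5626 4.9376 -3.0313]
Max displacement = 2.2500

Answer: 2.2500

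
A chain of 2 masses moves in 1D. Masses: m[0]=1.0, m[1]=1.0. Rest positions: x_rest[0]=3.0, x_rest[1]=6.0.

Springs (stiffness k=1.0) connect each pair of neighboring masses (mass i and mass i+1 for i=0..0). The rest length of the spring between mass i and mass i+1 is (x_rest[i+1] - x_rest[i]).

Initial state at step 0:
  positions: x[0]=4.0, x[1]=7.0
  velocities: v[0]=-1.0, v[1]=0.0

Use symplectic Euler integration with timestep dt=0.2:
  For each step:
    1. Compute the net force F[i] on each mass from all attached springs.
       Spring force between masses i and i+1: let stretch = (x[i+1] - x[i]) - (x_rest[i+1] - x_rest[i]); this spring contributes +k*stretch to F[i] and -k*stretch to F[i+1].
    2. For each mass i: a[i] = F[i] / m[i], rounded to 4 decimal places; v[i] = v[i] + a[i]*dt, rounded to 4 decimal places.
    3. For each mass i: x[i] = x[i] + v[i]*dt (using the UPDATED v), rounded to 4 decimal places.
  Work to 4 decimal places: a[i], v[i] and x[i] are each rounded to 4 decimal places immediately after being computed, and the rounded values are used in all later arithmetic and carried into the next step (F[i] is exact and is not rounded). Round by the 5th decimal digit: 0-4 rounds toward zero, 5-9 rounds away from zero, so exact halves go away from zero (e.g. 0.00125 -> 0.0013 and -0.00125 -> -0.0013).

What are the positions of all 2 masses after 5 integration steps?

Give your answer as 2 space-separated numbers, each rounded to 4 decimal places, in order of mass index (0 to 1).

Step 0: x=[4.0000 7.0000] v=[-1.0000 0.0000]
Step 1: x=[3.8000 7.0000] v=[-1.0000 0.0000]
Step 2: x=[3.6080 6.9920] v=[-0.9600 -0.0400]
Step 3: x=[3.4314 6.9686] v=[-0.8832 -0.1168]
Step 4: x=[3.2762 6.9238] v=[-0.7758 -0.2242]
Step 5: x=[3.1469 6.8531] v=[-0.6463 -0.3537]

Answer: 3.1469 6.8531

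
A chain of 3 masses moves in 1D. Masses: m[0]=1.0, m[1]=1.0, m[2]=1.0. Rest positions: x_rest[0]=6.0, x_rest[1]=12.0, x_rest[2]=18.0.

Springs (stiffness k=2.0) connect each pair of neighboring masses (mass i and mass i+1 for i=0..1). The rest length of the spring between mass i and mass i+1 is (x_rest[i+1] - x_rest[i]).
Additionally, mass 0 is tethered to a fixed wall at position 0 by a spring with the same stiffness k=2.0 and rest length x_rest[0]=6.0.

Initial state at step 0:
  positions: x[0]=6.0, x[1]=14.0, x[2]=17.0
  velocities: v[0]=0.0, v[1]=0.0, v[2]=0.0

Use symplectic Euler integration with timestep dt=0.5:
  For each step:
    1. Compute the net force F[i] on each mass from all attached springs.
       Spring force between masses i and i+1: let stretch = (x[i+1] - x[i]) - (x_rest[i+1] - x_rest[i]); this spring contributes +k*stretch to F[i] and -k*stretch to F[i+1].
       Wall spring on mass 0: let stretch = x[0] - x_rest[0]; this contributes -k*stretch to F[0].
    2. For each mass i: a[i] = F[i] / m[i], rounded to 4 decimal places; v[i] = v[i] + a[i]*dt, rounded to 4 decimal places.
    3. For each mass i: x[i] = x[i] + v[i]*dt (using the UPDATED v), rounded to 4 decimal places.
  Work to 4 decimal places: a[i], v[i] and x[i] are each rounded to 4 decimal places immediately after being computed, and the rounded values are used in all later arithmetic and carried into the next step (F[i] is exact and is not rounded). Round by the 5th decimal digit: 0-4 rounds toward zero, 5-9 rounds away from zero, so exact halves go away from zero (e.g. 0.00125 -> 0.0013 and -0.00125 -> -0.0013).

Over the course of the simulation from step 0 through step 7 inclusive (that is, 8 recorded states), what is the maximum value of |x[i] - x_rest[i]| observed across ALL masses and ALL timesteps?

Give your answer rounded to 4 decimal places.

Answer: 2.1407

Derivation:
Step 0: x=[6.0000 14.0000 17.0000] v=[0.0000 0.0000 0.0000]
Step 1: x=[7.0000 11.5000 18.5000] v=[2.0000 -5.0000 3.0000]
Step 2: x=[6.7500 10.2500 19.5000] v=[-0.5000 -2.5000 2.0000]
Step 3: x=[4.8750 11.8750 18.8750] v=[-3.7500 3.2500 -1.2500]
Step 4: x=[4.0625 13.5000 17.7500] v=[-1.6250 3.2500 -2.2500]
Step 5: x=[5.9375 12.5313 17.5000] v=[3.7500 -1.9375 -0.5000]
Step 6: x=[8.1407 10.7500 17.7657] v=[4.4063 -3.5626 0.5313]
Step 7: x=[7.5782 11.1719 17.5235] v=[-1.1251 0.8438 -0.4844]
Max displacement = 2.1407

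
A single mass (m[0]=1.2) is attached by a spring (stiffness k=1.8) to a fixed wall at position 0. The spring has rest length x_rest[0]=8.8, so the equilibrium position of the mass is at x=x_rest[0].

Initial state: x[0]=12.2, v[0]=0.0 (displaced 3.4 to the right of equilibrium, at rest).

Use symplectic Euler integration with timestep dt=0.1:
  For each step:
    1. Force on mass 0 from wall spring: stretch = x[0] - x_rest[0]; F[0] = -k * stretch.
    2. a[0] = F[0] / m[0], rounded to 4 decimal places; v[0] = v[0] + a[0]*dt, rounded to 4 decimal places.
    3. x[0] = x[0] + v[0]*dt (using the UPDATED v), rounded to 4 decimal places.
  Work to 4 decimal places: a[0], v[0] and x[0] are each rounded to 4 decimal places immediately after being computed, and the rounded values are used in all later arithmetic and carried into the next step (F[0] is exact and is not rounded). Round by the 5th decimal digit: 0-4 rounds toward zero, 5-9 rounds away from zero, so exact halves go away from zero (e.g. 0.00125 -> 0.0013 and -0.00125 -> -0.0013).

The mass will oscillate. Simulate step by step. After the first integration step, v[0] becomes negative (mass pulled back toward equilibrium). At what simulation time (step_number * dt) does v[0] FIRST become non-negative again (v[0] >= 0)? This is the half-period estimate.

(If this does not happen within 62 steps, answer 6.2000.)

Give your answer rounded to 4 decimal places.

Step 0: x=[12.2000] v=[0.0000]
Step 1: x=[12.1490] v=[-0.5100]
Step 2: x=[12.0478] v=[-1.0124]
Step 3: x=[11.8978] v=[-1.4996]
Step 4: x=[11.7014] v=[-1.9643]
Step 5: x=[11.4615] v=[-2.3995]
Step 6: x=[11.1816] v=[-2.7987]
Step 7: x=[10.8660] v=[-3.1559]
Step 8: x=[10.5194] v=[-3.4658]
Step 9: x=[10.1470] v=[-3.7237]
Step 10: x=[9.7544] v=[-3.9258]
Step 11: x=[9.3475] v=[-4.0690]
Step 12: x=[8.9324] v=[-4.1511]
Step 13: x=[8.5153] v=[-4.1710]
Step 14: x=[8.1025] v=[-4.1283]
Step 15: x=[7.7001] v=[-4.0237]
Step 16: x=[7.3142] v=[-3.8587]
Step 17: x=[6.9506] v=[-3.6358]
Step 18: x=[6.6148] v=[-3.3584]
Step 19: x=[6.3117] v=[-3.0306]
Step 20: x=[6.0460] v=[-2.6574]
Step 21: x=[5.8216] v=[-2.2443]
Step 22: x=[5.6419] v=[-1.7975]
Step 23: x=[5.5095] v=[-1.3238]
Step 24: x=[5.4265] v=[-0.8302]
Step 25: x=[5.3941] v=[-0.3242]
Step 26: x=[5.4128] v=[0.1867]
First v>=0 after going negative at step 26, time=2.6000

Answer: 2.6000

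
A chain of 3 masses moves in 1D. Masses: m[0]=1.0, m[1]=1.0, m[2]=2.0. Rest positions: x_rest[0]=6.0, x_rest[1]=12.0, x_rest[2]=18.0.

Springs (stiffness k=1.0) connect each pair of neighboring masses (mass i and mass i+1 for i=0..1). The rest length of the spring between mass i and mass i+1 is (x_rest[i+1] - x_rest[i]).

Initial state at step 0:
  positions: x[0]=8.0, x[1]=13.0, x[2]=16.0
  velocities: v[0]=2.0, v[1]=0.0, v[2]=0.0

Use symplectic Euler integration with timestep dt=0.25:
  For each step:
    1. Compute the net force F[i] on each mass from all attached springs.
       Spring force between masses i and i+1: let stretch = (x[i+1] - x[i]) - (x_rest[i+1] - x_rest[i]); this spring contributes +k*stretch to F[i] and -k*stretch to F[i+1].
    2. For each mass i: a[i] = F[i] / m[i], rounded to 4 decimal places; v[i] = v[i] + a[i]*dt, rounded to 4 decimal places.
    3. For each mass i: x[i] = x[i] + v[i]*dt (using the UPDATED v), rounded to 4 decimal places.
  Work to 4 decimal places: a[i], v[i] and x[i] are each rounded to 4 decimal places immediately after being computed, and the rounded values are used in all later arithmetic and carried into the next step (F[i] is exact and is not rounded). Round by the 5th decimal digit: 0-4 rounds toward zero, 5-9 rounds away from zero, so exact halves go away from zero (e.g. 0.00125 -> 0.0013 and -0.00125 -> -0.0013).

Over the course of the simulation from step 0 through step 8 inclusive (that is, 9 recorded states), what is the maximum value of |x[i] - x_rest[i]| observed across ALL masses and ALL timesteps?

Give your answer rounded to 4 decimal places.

Step 0: x=[8.0000 13.0000 16.0000] v=[2.0000 0.0000 0.0000]
Step 1: x=[8.4375 12.8750 16.0938] v=[1.7500 -0.5000 0.3750]
Step 2: x=[8.7774 12.6738 16.2745] v=[1.3594 -0.8047 0.7227]
Step 3: x=[8.9858 12.4542 16.5302] v=[0.8335 -0.8786 1.0226]
Step 4: x=[9.0360 12.2725 16.8460] v=[0.2006 -0.7267 1.2631]
Step 5: x=[8.9134 12.1744 17.2064] v=[-0.4903 -0.3925 1.4414]
Step 6: x=[8.6196 12.1870 17.5970] v=[-1.1751 0.0503 1.5624]
Step 7: x=[8.1738 12.3148 18.0061] v=[-1.7833 0.5110 1.6362]
Step 8: x=[7.6118 12.5395 18.4248] v=[-2.2481 0.8986 1.6748]
Max displacement = 3.0360

Answer: 3.0360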